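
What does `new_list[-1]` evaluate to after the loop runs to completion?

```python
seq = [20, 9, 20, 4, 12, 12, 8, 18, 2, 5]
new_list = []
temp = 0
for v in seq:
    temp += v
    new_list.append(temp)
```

Let's trace through this code step by step.

Initialize: seq = [20, 9, 20, 4, 12, 12, 8, 18, 2, 5]
Initialize: new_list = []
Initialize: temp = 0
Entering loop: for v in seq:
After iteration 1: v = 20, new_list = [20], temp = 20
After iteration 2: v = 9, new_list = [20, 29], temp = 29
After iteration 3: v = 20, new_list = [20, 29, 49], temp = 49
After iteration 4: v = 4, new_list = [20, 29, 49, 53], temp = 53
After iteration 5: v = 12, new_list = [20, 29, 49, 53, 65], temp = 65
After iteration 6: v = 12, new_list = [20, 29, 49, 53, 65, 77], temp = 77
After iteration 7: v = 8, new_list = [20, 29, 49, 53, 65, 77, 85], temp = 85
After iteration 8: v = 18, new_list = [20, 29, 49, 53, 65, 77, 85, 103], temp = 103
After iteration 9: v = 2, new_list = [20, 29, 49, 53, 65, 77, 85, 103, 105], temp = 105
After iteration 10: v = 5, new_list = [20, 29, 49, 53, 65, 77, 85, 103, 105, 110], temp = 110
Loop ends.
new_list[-1] = 110

Final answer: 110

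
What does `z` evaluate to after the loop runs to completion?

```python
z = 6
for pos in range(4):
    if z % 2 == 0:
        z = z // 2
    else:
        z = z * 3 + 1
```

Let's trace through this code step by step.

Initialize: z = 6
Entering loop: for pos in range(4):
After iteration 1: pos = 0, z = 3
After iteration 2: pos = 1, z = 10
After iteration 3: pos = 2, z = 5
After iteration 4: pos = 3, z = 16
Loop ends.

Final answer: 16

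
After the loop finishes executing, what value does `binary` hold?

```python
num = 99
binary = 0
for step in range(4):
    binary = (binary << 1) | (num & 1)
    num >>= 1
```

Let's trace through this code step by step.

Initialize: num = 99
Initialize: binary = 0
Entering loop: for step in range(4):
After iteration 1: step = 0, num = 49, binary = 1
After iteration 2: step = 1, num = 24, binary = 3
After iteration 3: step = 2, num = 12, binary = 6
After iteration 4: step = 3, num = 6, binary = 12
Loop ends.

Final answer: 12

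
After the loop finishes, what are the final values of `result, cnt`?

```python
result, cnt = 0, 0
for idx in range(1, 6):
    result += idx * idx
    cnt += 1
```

Let's trace through this code step by step.

Initialize: result = 0
Initialize: cnt = 0
Entering loop: for idx in range(1, 6):
After iteration 1: idx = 1, result = 1, cnt = 1
After iteration 2: idx = 2, result = 5, cnt = 2
After iteration 3: idx = 3, result = 14, cnt = 3
After iteration 4: idx = 4, result = 30, cnt = 4
After iteration 5: idx = 5, result = 55, cnt = 5
Loop ends.

Final answer: 55, 5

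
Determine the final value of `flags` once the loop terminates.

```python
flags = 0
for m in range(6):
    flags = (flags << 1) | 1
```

Let's trace through this code step by step.

Initialize: flags = 0
Entering loop: for m in range(6):
After iteration 1: m = 0, flags = 1
After iteration 2: m = 1, flags = 3
After iteration 3: m = 2, flags = 7
After iteration 4: m = 3, flags = 15
After iteration 5: m = 4, flags = 31
After iteration 6: m = 5, flags = 63
Loop ends.

Final answer: 63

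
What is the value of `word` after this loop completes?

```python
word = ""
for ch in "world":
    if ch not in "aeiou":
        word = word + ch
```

Let's trace through this code step by step.

Initialize: word = ''
Entering loop: for ch in "world":
After iteration 1: ch = 'w', word = 'w'
After iteration 2: ch = 'o', word = 'w'
After iteration 3: ch = 'r', word = 'wr'
After iteration 4: ch = 'l', word = 'wrl'
After iteration 5: ch = 'd', word = 'wrld'
Loop ends.

Final answer: 'wrld'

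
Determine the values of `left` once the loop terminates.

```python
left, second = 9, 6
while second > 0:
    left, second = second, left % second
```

Let's trace through this code step by step.

Initialize: left = 9
Initialize: second = 6
Entering loop: while second > 0:
After iteration 1: left = 6, second = 3
After iteration 2: left = 3, second = 0
Loop ends.

Final answer: 3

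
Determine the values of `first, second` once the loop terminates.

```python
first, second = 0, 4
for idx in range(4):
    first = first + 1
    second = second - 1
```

Let's trace through this code step by step.

Initialize: first = 0
Initialize: second = 4
Entering loop: for idx in range(4):
After iteration 1: idx = 0, first = 1, second = 3
After iteration 2: idx = 1, first = 2, second = 2
After iteration 3: idx = 2, first = 3, second = 1
After iteration 4: idx = 3, first = 4, second = 0
Loop ends.

Final answer: 4, 0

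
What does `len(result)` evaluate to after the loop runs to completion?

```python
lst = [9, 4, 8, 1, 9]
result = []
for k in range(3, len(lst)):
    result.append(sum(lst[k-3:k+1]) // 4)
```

Let's trace through this code step by step.

Initialize: lst = [9, 4, 8, 1, 9]
Initialize: result = []
Entering loop: for k in range(3, len(lst)):
After iteration 1: k = 3, result = [5]
After iteration 2: k = 4, result = [5, 5]
Loop ends.
len(result) = 2

Final answer: 2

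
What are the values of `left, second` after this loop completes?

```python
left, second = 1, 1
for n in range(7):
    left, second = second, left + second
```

Let's trace through this code step by step.

Initialize: left = 1
Initialize: second = 1
Entering loop: for n in range(7):
After iteration 1: n = 0, left = 1, second = 2
After iteration 2: n = 1, left = 2, second = 3
After iteration 3: n = 2, left = 3, second = 5
After iteration 4: n = 3, left = 5, second = 8
After iteration 5: n = 4, left = 8, second = 13
After iteration 6: n = 5, left = 13, second = 21
After iteration 7: n = 6, left = 21, second = 34
Loop ends.

Final answer: 21, 34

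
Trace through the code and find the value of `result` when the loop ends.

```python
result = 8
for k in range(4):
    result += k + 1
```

Let's trace through this code step by step.

Initialize: result = 8
Entering loop: for k in range(4):
After iteration 1: k = 0, result = 9
After iteration 2: k = 1, result = 11
After iteration 3: k = 2, result = 14
After iteration 4: k = 3, result = 18
Loop ends.

Final answer: 18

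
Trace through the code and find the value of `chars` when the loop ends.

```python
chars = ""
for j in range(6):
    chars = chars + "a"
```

Let's trace through this code step by step.

Initialize: chars = ''
Entering loop: for j in range(6):
After iteration 1: j = 0, chars = 'a'
After iteration 2: j = 1, chars = 'aa'
After iteration 3: j = 2, chars = 'aaa'
After iteration 4: j = 3, chars = 'aaaa'
After iteration 5: j = 4, chars = 'aaaaa'
After iteration 6: j = 5, chars = 'aaaaaa'
Loop ends.

Final answer: 'aaaaaa'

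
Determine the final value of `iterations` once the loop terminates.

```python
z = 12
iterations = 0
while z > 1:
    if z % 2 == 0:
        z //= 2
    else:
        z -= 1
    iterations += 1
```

Let's trace through this code step by step.

Initialize: z = 12
Initialize: iterations = 0
Entering loop: while z > 1:
After iteration 1: z = 6, iterations = 1
After iteration 2: z = 3, iterations = 2
After iteration 3: z = 2, iterations = 3
After iteration 4: z = 1, iterations = 4
Loop ends.

Final answer: 4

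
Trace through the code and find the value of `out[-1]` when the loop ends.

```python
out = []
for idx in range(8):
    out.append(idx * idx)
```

Let's trace through this code step by step.

Initialize: out = []
Entering loop: for idx in range(8):
After iteration 1: idx = 0, out = [0]
After iteration 2: idx = 1, out = [0, 1]
After iteration 3: idx = 2, out = [0, 1, 4]
After iteration 4: idx = 3, out = [0, 1, 4, 9]
After iteration 5: idx = 4, out = [0, 1, 4, 9, 16]
After iteration 6: idx = 5, out = [0, 1, 4, 9, 16, 25]
After iteration 7: idx = 6, out = [0, 1, 4, 9, 16, 25, 36]
After iteration 8: idx = 7, out = [0, 1, 4, 9, 16, 25, 36, 49]
Loop ends.
out[-1] = 49

Final answer: 49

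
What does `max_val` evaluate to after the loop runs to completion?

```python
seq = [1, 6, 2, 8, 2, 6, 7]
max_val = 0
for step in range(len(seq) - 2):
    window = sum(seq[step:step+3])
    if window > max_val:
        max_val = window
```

Let's trace through this code step by step.

Initialize: seq = [1, 6, 2, 8, 2, 6, 7]
Initialize: max_val = 0
Entering loop: for step in range(len(seq) - 2):
After iteration 1: step = 0, max_val = 9, window = 9
After iteration 2: step = 1, max_val = 16, window = 16
After iteration 3: step = 2, max_val = 16, window = 12
After iteration 4: step = 3, max_val = 16, window = 16
After iteration 5: step = 4, max_val = 16, window = 15
Loop ends.

Final answer: 16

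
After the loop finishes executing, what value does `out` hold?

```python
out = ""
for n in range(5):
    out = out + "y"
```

Let's trace through this code step by step.

Initialize: out = ''
Entering loop: for n in range(5):
After iteration 1: n = 0, out = 'y'
After iteration 2: n = 1, out = 'yy'
After iteration 3: n = 2, out = 'yyy'
After iteration 4: n = 3, out = 'yyyy'
After iteration 5: n = 4, out = 'yyyyy'
Loop ends.

Final answer: 'yyyyy'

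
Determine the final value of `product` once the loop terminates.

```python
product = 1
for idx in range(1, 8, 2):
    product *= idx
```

Let's trace through this code step by step.

Initialize: product = 1
Entering loop: for idx in range(1, 8, 2):
After iteration 1: idx = 1, product = 1
After iteration 2: idx = 3, product = 3
After iteration 3: idx = 5, product = 15
After iteration 4: idx = 7, product = 105
Loop ends.

Final answer: 105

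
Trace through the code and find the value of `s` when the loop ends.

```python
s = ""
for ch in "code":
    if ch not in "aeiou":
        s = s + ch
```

Let's trace through this code step by step.

Initialize: s = ''
Entering loop: for ch in "code":
After iteration 1: ch = 'c', s = 'c'
After iteration 2: ch = 'o', s = 'c'
After iteration 3: ch = 'd', s = 'cd'
After iteration 4: ch = 'e', s = 'cd'
Loop ends.

Final answer: 'cd'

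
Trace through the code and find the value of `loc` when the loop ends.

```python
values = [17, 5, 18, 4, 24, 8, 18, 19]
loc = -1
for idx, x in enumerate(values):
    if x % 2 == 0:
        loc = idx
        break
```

Let's trace through this code step by step.

Initialize: values = [17, 5, 18, 4, 24, 8, 18, 19]
Initialize: loc = -1
Entering loop: for idx, x in enumerate(values):
After iteration 1: idx = 0, x = 17, loc = -1
After iteration 2: idx = 1, x = 5, loc = -1
After iteration 3: idx = 2, x = 18, loc = 2
Loop ends.

Final answer: 2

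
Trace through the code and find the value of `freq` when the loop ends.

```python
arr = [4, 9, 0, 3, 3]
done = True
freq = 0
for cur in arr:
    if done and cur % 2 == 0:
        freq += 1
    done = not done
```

Let's trace through this code step by step.

Initialize: arr = [4, 9, 0, 3, 3]
Initialize: done = True
Initialize: freq = 0
Entering loop: for cur in arr:
After iteration 1: cur = 4, done = False, freq = 1
After iteration 2: cur = 9, done = True, freq = 1
After iteration 3: cur = 0, done = False, freq = 2
After iteration 4: cur = 3, done = True, freq = 2
After iteration 5: cur = 3, done = False, freq = 2
Loop ends.

Final answer: 2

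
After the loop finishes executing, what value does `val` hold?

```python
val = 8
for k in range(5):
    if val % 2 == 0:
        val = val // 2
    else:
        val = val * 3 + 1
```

Let's trace through this code step by step.

Initialize: val = 8
Entering loop: for k in range(5):
After iteration 1: k = 0, val = 4
After iteration 2: k = 1, val = 2
After iteration 3: k = 2, val = 1
After iteration 4: k = 3, val = 4
After iteration 5: k = 4, val = 2
Loop ends.

Final answer: 2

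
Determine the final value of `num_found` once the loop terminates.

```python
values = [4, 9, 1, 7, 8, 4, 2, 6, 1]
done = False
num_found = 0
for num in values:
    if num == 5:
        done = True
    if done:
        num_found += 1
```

Let's trace through this code step by step.

Initialize: values = [4, 9, 1, 7, 8, 4, 2, 6, 1]
Initialize: done = False
Initialize: num_found = 0
Entering loop: for num in values:
After iteration 1: num = 4, num_found = 0
After iteration 2: num = 9, num_found = 0
After iteration 3: num = 1, num_found = 0
After iteration 4: num = 7, num_found = 0
After iteration 5: num = 8, num_found = 0
After iteration 6: num = 4, num_found = 0
After iteration 7: num = 2, num_found = 0
After iteration 8: num = 6, num_found = 0
After iteration 9: num = 1, num_found = 0
Loop ends.

Final answer: 0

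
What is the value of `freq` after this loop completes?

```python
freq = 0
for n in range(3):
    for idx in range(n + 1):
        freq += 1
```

Let's trace through this code step by step.

Initialize: freq = 0
Entering loop: for n in range(3):
After iteration 1: n = 0, freq = 1, idx = 0
After iteration 2: n = 1, freq = 3, idx = 1
After iteration 3: n = 2, freq = 6, idx = 2
Loop ends.

Final answer: 6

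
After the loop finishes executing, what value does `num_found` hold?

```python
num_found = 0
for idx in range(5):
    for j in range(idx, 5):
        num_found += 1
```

Let's trace through this code step by step.

Initialize: num_found = 0
Entering loop: for idx in range(5):
After iteration 1: idx = 0, num_found = 5
After iteration 2: idx = 1, num_found = 9
After iteration 3: idx = 2, num_found = 12
After iteration 4: idx = 3, num_found = 14
After iteration 5: idx = 4, num_found = 15
Loop ends.

Final answer: 15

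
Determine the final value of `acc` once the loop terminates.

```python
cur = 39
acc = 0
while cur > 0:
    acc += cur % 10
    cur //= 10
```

Let's trace through this code step by step.

Initialize: cur = 39
Initialize: acc = 0
Entering loop: while cur > 0:
After iteration 1: cur = 3, acc = 9
After iteration 2: cur = 0, acc = 12
Loop ends.

Final answer: 12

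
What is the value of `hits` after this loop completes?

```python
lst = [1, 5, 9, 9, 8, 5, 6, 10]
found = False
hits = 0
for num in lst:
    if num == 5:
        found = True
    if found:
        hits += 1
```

Let's trace through this code step by step.

Initialize: lst = [1, 5, 9, 9, 8, 5, 6, 10]
Initialize: found = False
Initialize: hits = 0
Entering loop: for num in lst:
After iteration 1: num = 1, found = False, hits = 0
After iteration 2: num = 5, found = True, hits = 1
After iteration 3: num = 9, found = True, hits = 2
After iteration 4: num = 9, found = True, hits = 3
After iteration 5: num = 8, found = True, hits = 4
After iteration 6: num = 5, found = True, hits = 5
After iteration 7: num = 6, found = True, hits = 6
After iteration 8: num = 10, found = True, hits = 7
Loop ends.

Final answer: 7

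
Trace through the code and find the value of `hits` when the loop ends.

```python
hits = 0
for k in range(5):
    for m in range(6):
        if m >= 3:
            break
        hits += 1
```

Let's trace through this code step by step.

Initialize: hits = 0
Entering loop: for k in range(5):
After iteration 1: k = 0, hits = 3
After iteration 2: k = 1, hits = 6
After iteration 3: k = 2, hits = 9
After iteration 4: k = 3, hits = 12
After iteration 5: k = 4, hits = 15
Loop ends.

Final answer: 15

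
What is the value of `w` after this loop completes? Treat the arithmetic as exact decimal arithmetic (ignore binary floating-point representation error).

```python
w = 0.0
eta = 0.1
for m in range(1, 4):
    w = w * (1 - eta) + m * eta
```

Let's trace through this code step by step.

Initialize: w = 0.0
Initialize: eta = 0.1
Entering loop: for m in range(1, 4):
After iteration 1: m = 1, w = 0.1
After iteration 2: m = 2, w = 0.29
After iteration 3: m = 3, w = 0.561
Loop ends.

Final answer: 0.561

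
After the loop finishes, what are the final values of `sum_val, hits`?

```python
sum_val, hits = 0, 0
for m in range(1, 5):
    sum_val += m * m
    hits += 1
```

Let's trace through this code step by step.

Initialize: sum_val = 0
Initialize: hits = 0
Entering loop: for m in range(1, 5):
After iteration 1: m = 1, sum_val = 1, hits = 1
After iteration 2: m = 2, sum_val = 5, hits = 2
After iteration 3: m = 3, sum_val = 14, hits = 3
After iteration 4: m = 4, sum_val = 30, hits = 4
Loop ends.

Final answer: 30, 4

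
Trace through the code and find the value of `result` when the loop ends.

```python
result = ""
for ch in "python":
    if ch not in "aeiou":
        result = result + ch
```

Let's trace through this code step by step.

Initialize: result = ''
Entering loop: for ch in "python":
After iteration 1: ch = 'p', result = 'p'
After iteration 2: ch = 'y', result = 'py'
After iteration 3: ch = 't', result = 'pyt'
After iteration 4: ch = 'h', result = 'pyth'
After iteration 5: ch = 'o', result = 'pyth'
After iteration 6: ch = 'n', result = 'pythn'
Loop ends.

Final answer: 'pythn'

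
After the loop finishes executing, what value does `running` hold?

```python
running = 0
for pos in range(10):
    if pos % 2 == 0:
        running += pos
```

Let's trace through this code step by step.

Initialize: running = 0
Entering loop: for pos in range(10):
After iteration 1: pos = 0, running = 0
After iteration 2: pos = 1, running = 0
After iteration 3: pos = 2, running = 2
After iteration 4: pos = 3, running = 2
After iteration 5: pos = 4, running = 6
After iteration 6: pos = 5, running = 6
After iteration 7: pos = 6, running = 12
After iteration 8: pos = 7, running = 12
After iteration 9: pos = 8, running = 20
After iteration 10: pos = 9, running = 20
Loop ends.

Final answer: 20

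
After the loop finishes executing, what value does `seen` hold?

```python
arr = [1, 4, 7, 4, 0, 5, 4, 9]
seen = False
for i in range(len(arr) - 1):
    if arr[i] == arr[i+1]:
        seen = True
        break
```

Let's trace through this code step by step.

Initialize: arr = [1, 4, 7, 4, 0, 5, 4, 9]
Initialize: seen = False
Entering loop: for i in range(len(arr) - 1):
After iteration 1: i = 0, seen = False
After iteration 2: i = 1, seen = False
After iteration 3: i = 2, seen = False
After iteration 4: i = 3, seen = False
After iteration 5: i = 4, seen = False
After iteration 6: i = 5, seen = False
After iteration 7: i = 6, seen = False
Loop ends.

Final answer: False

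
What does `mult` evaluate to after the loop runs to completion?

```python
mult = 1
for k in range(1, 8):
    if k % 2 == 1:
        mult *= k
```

Let's trace through this code step by step.

Initialize: mult = 1
Entering loop: for k in range(1, 8):
After iteration 1: k = 1, mult = 1
After iteration 2: k = 2, mult = 1
After iteration 3: k = 3, mult = 3
After iteration 4: k = 4, mult = 3
After iteration 5: k = 5, mult = 15
After iteration 6: k = 6, mult = 15
After iteration 7: k = 7, mult = 105
Loop ends.

Final answer: 105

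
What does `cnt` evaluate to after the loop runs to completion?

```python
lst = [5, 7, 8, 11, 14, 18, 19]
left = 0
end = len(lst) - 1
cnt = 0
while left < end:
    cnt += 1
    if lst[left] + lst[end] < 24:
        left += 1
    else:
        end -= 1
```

Let's trace through this code step by step.

Initialize: lst = [5, 7, 8, 11, 14, 18, 19]
Initialize: left = 0
Initialize: end = 6
Initialize: cnt = 0
Entering loop: while left < end:
After iteration 1: left = 0, end = 5, cnt = 1
After iteration 2: left = 1, end = 5, cnt = 2
After iteration 3: left = 1, end = 4, cnt = 3
After iteration 4: left = 2, end = 4, cnt = 4
After iteration 5: left = 3, end = 4, cnt = 5
After iteration 6: left = 3, end = 3, cnt = 6
Loop ends.

Final answer: 6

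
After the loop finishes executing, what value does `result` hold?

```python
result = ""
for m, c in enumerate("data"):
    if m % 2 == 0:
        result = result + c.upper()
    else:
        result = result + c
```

Let's trace through this code step by step.

Initialize: result = ''
Entering loop: for m, c in enumerate("data"):
After iteration 1: m = 0, c = 'd', result = 'D'
After iteration 2: m = 1, c = 'a', result = 'Da'
After iteration 3: m = 2, c = 't', result = 'DaT'
After iteration 4: m = 3, c = 'a', result = 'DaTa'
Loop ends.

Final answer: 'DaTa'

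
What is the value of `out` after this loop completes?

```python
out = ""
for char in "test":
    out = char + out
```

Let's trace through this code step by step.

Initialize: out = ''
Entering loop: for char in "test":
After iteration 1: char = 't', out = 't'
After iteration 2: char = 'e', out = 'et'
After iteration 3: char = 's', out = 'set'
After iteration 4: char = 't', out = 'tset'
Loop ends.

Final answer: 'tset'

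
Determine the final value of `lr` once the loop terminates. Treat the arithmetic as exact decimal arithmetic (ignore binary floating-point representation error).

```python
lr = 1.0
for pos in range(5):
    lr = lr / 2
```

Let's trace through this code step by step.

Initialize: lr = 1.0
Entering loop: for pos in range(5):
After iteration 1: pos = 0, lr = 0.5
After iteration 2: pos = 1, lr = 0.25
After iteration 3: pos = 2, lr = 0.125
After iteration 4: pos = 3, lr = 0.0625
After iteration 5: pos = 4, lr = 0.03125
Loop ends.

Final answer: 0.03125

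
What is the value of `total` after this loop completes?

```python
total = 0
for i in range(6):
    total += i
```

Let's trace through this code step by step.

Initialize: total = 0
Entering loop: for i in range(6):
After iteration 1: i = 0, total = 0
After iteration 2: i = 1, total = 1
After iteration 3: i = 2, total = 3
After iteration 4: i = 3, total = 6
After iteration 5: i = 4, total = 10
After iteration 6: i = 5, total = 15
Loop ends.

Final answer: 15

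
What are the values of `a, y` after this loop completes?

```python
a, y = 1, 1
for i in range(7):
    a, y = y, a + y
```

Let's trace through this code step by step.

Initialize: a = 1
Initialize: y = 1
Entering loop: for i in range(7):
After iteration 1: i = 0, a = 1, y = 2
After iteration 2: i = 1, a = 2, y = 3
After iteration 3: i = 2, a = 3, y = 5
After iteration 4: i = 3, a = 5, y = 8
After iteration 5: i = 4, a = 8, y = 13
After iteration 6: i = 5, a = 13, y = 21
After iteration 7: i = 6, a = 21, y = 34
Loop ends.

Final answer: 21, 34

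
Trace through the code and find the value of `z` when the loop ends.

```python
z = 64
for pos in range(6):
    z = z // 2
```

Let's trace through this code step by step.

Initialize: z = 64
Entering loop: for pos in range(6):
After iteration 1: pos = 0, z = 32
After iteration 2: pos = 1, z = 16
After iteration 3: pos = 2, z = 8
After iteration 4: pos = 3, z = 4
After iteration 5: pos = 4, z = 2
After iteration 6: pos = 5, z = 1
Loop ends.

Final answer: 1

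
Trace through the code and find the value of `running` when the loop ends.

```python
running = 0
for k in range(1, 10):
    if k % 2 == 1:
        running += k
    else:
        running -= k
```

Let's trace through this code step by step.

Initialize: running = 0
Entering loop: for k in range(1, 10):
After iteration 1: k = 1, running = 1
After iteration 2: k = 2, running = -1
After iteration 3: k = 3, running = 2
After iteration 4: k = 4, running = -2
After iteration 5: k = 5, running = 3
After iteration 6: k = 6, running = -3
After iteration 7: k = 7, running = 4
After iteration 8: k = 8, running = -4
After iteration 9: k = 9, running = 5
Loop ends.

Final answer: 5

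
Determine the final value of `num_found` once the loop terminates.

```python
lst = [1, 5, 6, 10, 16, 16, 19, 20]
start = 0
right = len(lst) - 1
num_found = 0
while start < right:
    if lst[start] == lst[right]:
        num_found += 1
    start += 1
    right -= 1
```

Let's trace through this code step by step.

Initialize: lst = [1, 5, 6, 10, 16, 16, 19, 20]
Initialize: start = 0
Initialize: right = 7
Initialize: num_found = 0
Entering loop: while start < right:
After iteration 1: start = 1, right = 6, num_found = 0
After iteration 2: start = 2, right = 5, num_found = 0
After iteration 3: start = 3, right = 4, num_found = 0
After iteration 4: start = 4, right = 3, num_found = 0
Loop ends.

Final answer: 0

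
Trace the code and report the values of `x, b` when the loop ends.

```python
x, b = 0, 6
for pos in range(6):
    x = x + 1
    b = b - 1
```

Let's trace through this code step by step.

Initialize: x = 0
Initialize: b = 6
Entering loop: for pos in range(6):
After iteration 1: pos = 0, x = 1, b = 5
After iteration 2: pos = 1, x = 2, b = 4
After iteration 3: pos = 2, x = 3, b = 3
After iteration 4: pos = 3, x = 4, b = 2
After iteration 5: pos = 4, x = 5, b = 1
After iteration 6: pos = 5, x = 6, b = 0
Loop ends.

Final answer: 6, 0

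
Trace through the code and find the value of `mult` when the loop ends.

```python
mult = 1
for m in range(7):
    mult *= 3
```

Let's trace through this code step by step.

Initialize: mult = 1
Entering loop: for m in range(7):
After iteration 1: m = 0, mult = 3
After iteration 2: m = 1, mult = 9
After iteration 3: m = 2, mult = 27
After iteration 4: m = 3, mult = 81
After iteration 5: m = 4, mult = 243
After iteration 6: m = 5, mult = 729
After iteration 7: m = 6, mult = 2187
Loop ends.

Final answer: 2187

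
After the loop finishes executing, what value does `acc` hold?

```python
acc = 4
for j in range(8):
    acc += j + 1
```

Let's trace through this code step by step.

Initialize: acc = 4
Entering loop: for j in range(8):
After iteration 1: j = 0, acc = 5
After iteration 2: j = 1, acc = 7
After iteration 3: j = 2, acc = 10
After iteration 4: j = 3, acc = 14
After iteration 5: j = 4, acc = 19
After iteration 6: j = 5, acc = 25
After iteration 7: j = 6, acc = 32
After iteration 8: j = 7, acc = 40
Loop ends.

Final answer: 40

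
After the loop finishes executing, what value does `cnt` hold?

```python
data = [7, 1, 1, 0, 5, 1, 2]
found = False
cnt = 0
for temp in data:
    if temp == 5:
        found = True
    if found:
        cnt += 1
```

Let's trace through this code step by step.

Initialize: data = [7, 1, 1, 0, 5, 1, 2]
Initialize: found = False
Initialize: cnt = 0
Entering loop: for temp in data:
After iteration 1: temp = 7, found = False, cnt = 0
After iteration 2: temp = 1, found = False, cnt = 0
After iteration 3: temp = 1, found = False, cnt = 0
After iteration 4: temp = 0, found = False, cnt = 0
After iteration 5: temp = 5, found = True, cnt = 1
After iteration 6: temp = 1, found = True, cnt = 2
After iteration 7: temp = 2, found = True, cnt = 3
Loop ends.

Final answer: 3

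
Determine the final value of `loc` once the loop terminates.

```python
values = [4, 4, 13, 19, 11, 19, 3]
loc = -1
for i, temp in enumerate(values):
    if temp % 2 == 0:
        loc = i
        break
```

Let's trace through this code step by step.

Initialize: values = [4, 4, 13, 19, 11, 19, 3]
Initialize: loc = -1
Entering loop: for i, temp in enumerate(values):
After iteration 1: i = 0, temp = 4, loc = 0
Loop ends.

Final answer: 0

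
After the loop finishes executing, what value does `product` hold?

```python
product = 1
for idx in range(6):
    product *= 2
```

Let's trace through this code step by step.

Initialize: product = 1
Entering loop: for idx in range(6):
After iteration 1: idx = 0, product = 2
After iteration 2: idx = 1, product = 4
After iteration 3: idx = 2, product = 8
After iteration 4: idx = 3, product = 16
After iteration 5: idx = 4, product = 32
After iteration 6: idx = 5, product = 64
Loop ends.

Final answer: 64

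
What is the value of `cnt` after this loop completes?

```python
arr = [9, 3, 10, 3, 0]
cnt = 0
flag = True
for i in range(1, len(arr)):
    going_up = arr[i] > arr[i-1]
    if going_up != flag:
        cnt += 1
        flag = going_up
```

Let's trace through this code step by step.

Initialize: arr = [9, 3, 10, 3, 0]
Initialize: cnt = 0
Initialize: flag = True
Entering loop: for i in range(1, len(arr)):
After iteration 1: i = 1, cnt = 1, flag = False, going_up = False
After iteration 2: i = 2, cnt = 2, flag = True, going_up = True
After iteration 3: i = 3, cnt = 3, flag = False, going_up = False
After iteration 4: i = 4, cnt = 3, flag = False, going_up = False
Loop ends.

Final answer: 3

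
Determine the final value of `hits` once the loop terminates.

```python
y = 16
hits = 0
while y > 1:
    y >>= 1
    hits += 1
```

Let's trace through this code step by step.

Initialize: y = 16
Initialize: hits = 0
Entering loop: while y > 1:
After iteration 1: y = 8, hits = 1
After iteration 2: y = 4, hits = 2
After iteration 3: y = 2, hits = 3
After iteration 4: y = 1, hits = 4
Loop ends.

Final answer: 4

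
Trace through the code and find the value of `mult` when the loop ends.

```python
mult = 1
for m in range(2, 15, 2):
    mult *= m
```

Let's trace through this code step by step.

Initialize: mult = 1
Entering loop: for m in range(2, 15, 2):
After iteration 1: m = 2, mult = 2
After iteration 2: m = 4, mult = 8
After iteration 3: m = 6, mult = 48
After iteration 4: m = 8, mult = 384
After iteration 5: m = 10, mult = 3840
After iteration 6: m = 12, mult = 46080
After iteration 7: m = 14, mult = 645120
Loop ends.

Final answer: 645120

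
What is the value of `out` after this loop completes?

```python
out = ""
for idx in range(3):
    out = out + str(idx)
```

Let's trace through this code step by step.

Initialize: out = ''
Entering loop: for idx in range(3):
After iteration 1: idx = 0, out = '0'
After iteration 2: idx = 1, out = '01'
After iteration 3: idx = 2, out = '012'
Loop ends.

Final answer: '012'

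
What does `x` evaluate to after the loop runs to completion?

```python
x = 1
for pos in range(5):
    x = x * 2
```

Let's trace through this code step by step.

Initialize: x = 1
Entering loop: for pos in range(5):
After iteration 1: pos = 0, x = 2
After iteration 2: pos = 1, x = 4
After iteration 3: pos = 2, x = 8
After iteration 4: pos = 3, x = 16
After iteration 5: pos = 4, x = 32
Loop ends.

Final answer: 32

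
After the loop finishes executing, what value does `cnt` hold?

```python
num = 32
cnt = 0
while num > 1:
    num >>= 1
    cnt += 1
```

Let's trace through this code step by step.

Initialize: num = 32
Initialize: cnt = 0
Entering loop: while num > 1:
After iteration 1: num = 16, cnt = 1
After iteration 2: num = 8, cnt = 2
After iteration 3: num = 4, cnt = 3
After iteration 4: num = 2, cnt = 4
After iteration 5: num = 1, cnt = 5
Loop ends.

Final answer: 5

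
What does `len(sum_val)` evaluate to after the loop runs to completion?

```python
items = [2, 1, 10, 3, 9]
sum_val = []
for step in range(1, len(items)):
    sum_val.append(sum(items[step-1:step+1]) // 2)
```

Let's trace through this code step by step.

Initialize: items = [2, 1, 10, 3, 9]
Initialize: sum_val = []
Entering loop: for step in range(1, len(items)):
After iteration 1: step = 1, sum_val = [1]
After iteration 2: step = 2, sum_val = [1, 5]
After iteration 3: step = 3, sum_val = [1, 5, 6]
After iteration 4: step = 4, sum_val = [1, 5, 6, 6]
Loop ends.
len(sum_val) = 4

Final answer: 4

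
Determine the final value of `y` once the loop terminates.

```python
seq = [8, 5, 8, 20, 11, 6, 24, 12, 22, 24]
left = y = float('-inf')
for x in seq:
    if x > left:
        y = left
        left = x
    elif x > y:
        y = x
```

Let's trace through this code step by step.

Initialize: seq = [8, 5, 8, 20, 11, 6, 24, 12, 22, 24]
Initialize: left = -inf
Initialize: y = -inf
Entering loop: for x in seq:
After iteration 1: x = 8, left = 8, y = -inf
After iteration 2: x = 5, left = 8, y = 5
After iteration 3: x = 8, left = 8, y = 8
After iteration 4: x = 20, left = 20, y = 8
After iteration 5: x = 11, left = 20, y = 11
After iteration 6: x = 6, left = 20, y = 11
After iteration 7: x = 24, left = 24, y = 20
After iteration 8: x = 12, left = 24, y = 20
After iteration 9: x = 22, left = 24, y = 22
After iteration 10: x = 24, left = 24, y = 24
Loop ends.

Final answer: 24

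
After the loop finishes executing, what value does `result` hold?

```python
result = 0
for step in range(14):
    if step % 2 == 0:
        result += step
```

Let's trace through this code step by step.

Initialize: result = 0
Entering loop: for step in range(14):
After iteration 1: step = 0, result = 0
After iteration 2: step = 1, result = 0
After iteration 3: step = 2, result = 2
After iteration 4: step = 3, result = 2
After iteration 5: step = 4, result = 6
After iteration 6: step = 5, result = 6
After iteration 7: step = 6, result = 12
After iteration 8: step = 7, result = 12
After iteration 9: step = 8, result = 20
After iteration 10: step = 9, result = 20
After iteration 11: step = 10, result = 30
After iteration 12: step = 11, result = 30
After iteration 13: step = 12, result = 42
After iteration 14: step = 13, result = 42
Loop ends.

Final answer: 42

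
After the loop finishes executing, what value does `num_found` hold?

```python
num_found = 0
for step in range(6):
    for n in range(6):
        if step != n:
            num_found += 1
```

Let's trace through this code step by step.

Initialize: num_found = 0
Entering loop: for step in range(6):
After iteration 1: step = 0, num_found = 5
After iteration 2: step = 1, num_found = 10
After iteration 3: step = 2, num_found = 15
After iteration 4: step = 3, num_found = 20
After iteration 5: step = 4, num_found = 25
After iteration 6: step = 5, num_found = 30
Loop ends.

Final answer: 30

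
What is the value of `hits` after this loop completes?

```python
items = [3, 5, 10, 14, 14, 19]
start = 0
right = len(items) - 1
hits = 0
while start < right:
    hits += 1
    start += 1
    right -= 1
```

Let's trace through this code step by step.

Initialize: items = [3, 5, 10, 14, 14, 19]
Initialize: start = 0
Initialize: right = 5
Initialize: hits = 0
Entering loop: while start < right:
After iteration 1: start = 1, right = 4, hits = 1
After iteration 2: start = 2, right = 3, hits = 2
After iteration 3: start = 3, right = 2, hits = 3
Loop ends.

Final answer: 3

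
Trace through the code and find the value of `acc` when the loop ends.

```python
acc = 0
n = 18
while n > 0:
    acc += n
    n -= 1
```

Let's trace through this code step by step.

Initialize: acc = 0
Initialize: n = 18
Entering loop: while n > 0:
After iteration 1: acc = 18, n = 17
After iteration 2: acc = 35, n = 16
After iteration 3: acc = 51, n = 15
After iteration 4: acc = 66, n = 14
After iteration 5: acc = 80, n = 13
After iteration 6: acc = 93, n = 12
After iteration 7: acc = 105, n = 11
After iteration 8: acc = 116, n = 10
After iteration 9: acc = 126, n = 9
After iteration 10: acc = 135, n = 8
After iteration 11: acc = 143, n = 7
After iteration 12: acc = 150, n = 6
After iteration 13: acc = 156, n = 5
After iteration 14: acc = 161, n = 4
After iteration 15: acc = 165, n = 3
After iteration 16: acc = 168, n = 2
After iteration 17: acc = 170, n = 1
After iteration 18: acc = 171, n = 0
Loop ends.

Final answer: 171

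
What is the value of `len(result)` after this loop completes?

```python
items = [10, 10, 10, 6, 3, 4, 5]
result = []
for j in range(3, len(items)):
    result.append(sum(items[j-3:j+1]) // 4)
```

Let's trace through this code step by step.

Initialize: items = [10, 10, 10, 6, 3, 4, 5]
Initialize: result = []
Entering loop: for j in range(3, len(items)):
After iteration 1: j = 3, result = [9]
After iteration 2: j = 4, result = [9, 7]
After iteration 3: j = 5, result = [9, 7, 5]
After iteration 4: j = 6, result = [9, 7, 5, 4]
Loop ends.
len(result) = 4

Final answer: 4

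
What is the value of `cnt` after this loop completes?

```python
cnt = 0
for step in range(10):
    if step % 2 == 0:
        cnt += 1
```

Let's trace through this code step by step.

Initialize: cnt = 0
Entering loop: for step in range(10):
After iteration 1: step = 0, cnt = 1
After iteration 2: step = 1, cnt = 1
After iteration 3: step = 2, cnt = 2
After iteration 4: step = 3, cnt = 2
After iteration 5: step = 4, cnt = 3
After iteration 6: step = 5, cnt = 3
After iteration 7: step = 6, cnt = 4
After iteration 8: step = 7, cnt = 4
After iteration 9: step = 8, cnt = 5
After iteration 10: step = 9, cnt = 5
Loop ends.

Final answer: 5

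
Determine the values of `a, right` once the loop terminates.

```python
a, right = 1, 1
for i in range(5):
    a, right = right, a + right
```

Let's trace through this code step by step.

Initialize: a = 1
Initialize: right = 1
Entering loop: for i in range(5):
After iteration 1: i = 0, a = 1, right = 2
After iteration 2: i = 1, a = 2, right = 3
After iteration 3: i = 2, a = 3, right = 5
After iteration 4: i = 3, a = 5, right = 8
After iteration 5: i = 4, a = 8, right = 13
Loop ends.

Final answer: 8, 13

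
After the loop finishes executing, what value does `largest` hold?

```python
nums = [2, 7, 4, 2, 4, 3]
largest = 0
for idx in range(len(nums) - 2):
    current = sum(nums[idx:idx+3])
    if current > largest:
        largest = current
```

Let's trace through this code step by step.

Initialize: nums = [2, 7, 4, 2, 4, 3]
Initialize: largest = 0
Entering loop: for idx in range(len(nums) - 2):
After iteration 1: idx = 0, largest = 13, current = 13
After iteration 2: idx = 1, largest = 13, current = 13
After iteration 3: idx = 2, largest = 13, current = 10
After iteration 4: idx = 3, largest = 13, current = 9
Loop ends.

Final answer: 13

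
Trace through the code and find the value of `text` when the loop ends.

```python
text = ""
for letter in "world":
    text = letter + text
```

Let's trace through this code step by step.

Initialize: text = ''
Entering loop: for letter in "world":
After iteration 1: letter = 'w', text = 'w'
After iteration 2: letter = 'o', text = 'ow'
After iteration 3: letter = 'r', text = 'row'
After iteration 4: letter = 'l', text = 'lrow'
After iteration 5: letter = 'd', text = 'dlrow'
Loop ends.

Final answer: 'dlrow'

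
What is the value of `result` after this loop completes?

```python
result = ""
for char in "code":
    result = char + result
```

Let's trace through this code step by step.

Initialize: result = ''
Entering loop: for char in "code":
After iteration 1: char = 'c', result = 'c'
After iteration 2: char = 'o', result = 'oc'
After iteration 3: char = 'd', result = 'doc'
After iteration 4: char = 'e', result = 'edoc'
Loop ends.

Final answer: 'edoc'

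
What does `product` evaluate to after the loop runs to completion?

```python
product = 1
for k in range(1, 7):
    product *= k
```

Let's trace through this code step by step.

Initialize: product = 1
Entering loop: for k in range(1, 7):
After iteration 1: k = 1, product = 1
After iteration 2: k = 2, product = 2
After iteration 3: k = 3, product = 6
After iteration 4: k = 4, product = 24
After iteration 5: k = 5, product = 120
After iteration 6: k = 6, product = 720
Loop ends.

Final answer: 720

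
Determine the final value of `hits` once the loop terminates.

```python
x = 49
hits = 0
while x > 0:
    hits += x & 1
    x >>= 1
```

Let's trace through this code step by step.

Initialize: x = 49
Initialize: hits = 0
Entering loop: while x > 0:
After iteration 1: x = 24, hits = 1
After iteration 2: x = 12, hits = 1
After iteration 3: x = 6, hits = 1
After iteration 4: x = 3, hits = 1
After iteration 5: x = 1, hits = 2
After iteration 6: x = 0, hits = 3
Loop ends.

Final answer: 3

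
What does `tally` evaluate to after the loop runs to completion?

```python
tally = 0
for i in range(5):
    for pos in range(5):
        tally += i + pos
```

Let's trace through this code step by step.

Initialize: tally = 0
Entering loop: for i in range(5):
After iteration 1: i = 0, tally = 10
After iteration 2: i = 1, tally = 25
After iteration 3: i = 2, tally = 45
After iteration 4: i = 3, tally = 70
After iteration 5: i = 4, tally = 100
Loop ends.

Final answer: 100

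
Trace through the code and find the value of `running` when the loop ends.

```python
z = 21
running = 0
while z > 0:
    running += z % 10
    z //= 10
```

Let's trace through this code step by step.

Initialize: z = 21
Initialize: running = 0
Entering loop: while z > 0:
After iteration 1: z = 2, running = 1
After iteration 2: z = 0, running = 3
Loop ends.

Final answer: 3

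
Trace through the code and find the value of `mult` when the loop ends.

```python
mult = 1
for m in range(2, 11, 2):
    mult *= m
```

Let's trace through this code step by step.

Initialize: mult = 1
Entering loop: for m in range(2, 11, 2):
After iteration 1: m = 2, mult = 2
After iteration 2: m = 4, mult = 8
After iteration 3: m = 6, mult = 48
After iteration 4: m = 8, mult = 384
After iteration 5: m = 10, mult = 3840
Loop ends.

Final answer: 3840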